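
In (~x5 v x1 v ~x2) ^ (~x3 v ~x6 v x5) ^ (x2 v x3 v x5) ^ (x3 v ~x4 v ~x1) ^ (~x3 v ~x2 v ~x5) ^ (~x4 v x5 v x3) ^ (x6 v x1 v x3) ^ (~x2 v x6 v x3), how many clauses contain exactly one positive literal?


A definite clause has exactly one positive literal.
Clause 1: 1 positive -> definite
Clause 2: 1 positive -> definite
Clause 3: 3 positive -> not definite
Clause 4: 1 positive -> definite
Clause 5: 0 positive -> not definite
Clause 6: 2 positive -> not definite
Clause 7: 3 positive -> not definite
Clause 8: 2 positive -> not definite
Definite clause count = 3.

3


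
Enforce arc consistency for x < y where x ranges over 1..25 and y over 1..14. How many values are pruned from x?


For the constraint x < y, x needs a supporting value in y's domain.
x can be at most 13 (one less than y's maximum).
Valid x values from domain: 13 out of 25.
Pruned = 25 - 13 = 12.

12


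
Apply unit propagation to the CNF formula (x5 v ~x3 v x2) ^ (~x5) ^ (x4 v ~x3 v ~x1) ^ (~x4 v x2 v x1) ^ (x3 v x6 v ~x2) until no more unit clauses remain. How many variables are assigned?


Unit propagation repeatedly assigns the literal in any unit clause, then simplifies.
Assignments in order: x5 = F.
No further unit clauses remain.
Total variables assigned = 1.

1


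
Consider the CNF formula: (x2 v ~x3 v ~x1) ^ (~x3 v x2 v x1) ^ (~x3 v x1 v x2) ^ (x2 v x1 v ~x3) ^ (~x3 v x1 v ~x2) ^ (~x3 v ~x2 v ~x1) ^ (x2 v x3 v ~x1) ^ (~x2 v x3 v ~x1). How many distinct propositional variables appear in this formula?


Identify each distinct variable in the formula.
Variables found: x1, x2, x3.
Total distinct variables = 3.

3


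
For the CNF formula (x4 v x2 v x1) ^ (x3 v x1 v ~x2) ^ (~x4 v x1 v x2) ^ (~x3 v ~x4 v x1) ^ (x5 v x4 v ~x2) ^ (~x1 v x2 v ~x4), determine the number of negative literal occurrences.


Scan each clause for negated literals.
Clause 1: 0 negative; Clause 2: 1 negative; Clause 3: 1 negative; Clause 4: 2 negative; Clause 5: 1 negative; Clause 6: 2 negative.
Total negative literal occurrences = 7.

7


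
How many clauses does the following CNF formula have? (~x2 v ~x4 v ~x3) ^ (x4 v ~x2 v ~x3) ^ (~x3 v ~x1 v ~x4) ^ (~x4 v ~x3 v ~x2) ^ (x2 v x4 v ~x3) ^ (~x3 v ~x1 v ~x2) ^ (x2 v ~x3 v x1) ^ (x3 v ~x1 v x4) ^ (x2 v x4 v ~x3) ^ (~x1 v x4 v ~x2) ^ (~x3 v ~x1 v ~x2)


Each group enclosed in parentheses joined by ^ is one clause.
Counting the conjuncts: 11 clauses.

11


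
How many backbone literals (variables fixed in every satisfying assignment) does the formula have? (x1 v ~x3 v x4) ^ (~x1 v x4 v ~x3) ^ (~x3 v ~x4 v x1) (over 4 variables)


Find all satisfying assignments: 10 model(s).
Check which variables have the same value in every model.
No variable is fixed across all models.
Backbone size = 0.

0


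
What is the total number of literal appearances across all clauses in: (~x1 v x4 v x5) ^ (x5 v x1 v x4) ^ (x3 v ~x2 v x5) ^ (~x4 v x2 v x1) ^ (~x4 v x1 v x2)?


Clause lengths: 3, 3, 3, 3, 3.
Sum = 3 + 3 + 3 + 3 + 3 = 15.

15


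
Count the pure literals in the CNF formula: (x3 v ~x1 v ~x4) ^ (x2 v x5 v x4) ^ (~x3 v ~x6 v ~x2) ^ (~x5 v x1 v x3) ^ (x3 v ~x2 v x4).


A pure literal appears in only one polarity across all clauses.
Pure literals: x6 (negative only).
Count = 1.

1


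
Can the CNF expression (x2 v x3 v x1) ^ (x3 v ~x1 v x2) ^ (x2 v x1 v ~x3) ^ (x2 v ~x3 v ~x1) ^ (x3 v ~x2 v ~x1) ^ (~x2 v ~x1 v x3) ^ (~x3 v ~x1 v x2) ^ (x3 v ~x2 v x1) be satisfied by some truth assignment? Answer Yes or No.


Check all 8 possible truth assignments.
Number of satisfying assignments found: 2.
The formula is satisfiable.

Yes


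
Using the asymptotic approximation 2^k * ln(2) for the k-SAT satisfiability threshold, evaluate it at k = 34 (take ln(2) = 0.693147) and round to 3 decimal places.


Using the asymptotic formula: threshold ~ 2^k * ln(2).
2^34 = 17179869184.
17179869184 * 0.693147 = 11908174785.282.

11908174785.282


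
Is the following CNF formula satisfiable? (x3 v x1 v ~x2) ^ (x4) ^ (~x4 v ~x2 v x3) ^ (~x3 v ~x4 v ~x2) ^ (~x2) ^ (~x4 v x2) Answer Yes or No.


Check all 16 possible truth assignments.
Number of satisfying assignments found: 0.
The formula is unsatisfiable.

No


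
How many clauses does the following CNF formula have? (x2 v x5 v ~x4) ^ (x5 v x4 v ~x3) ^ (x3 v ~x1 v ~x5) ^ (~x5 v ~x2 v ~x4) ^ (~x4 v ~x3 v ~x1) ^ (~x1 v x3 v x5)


Each group enclosed in parentheses joined by ^ is one clause.
Counting the conjuncts: 6 clauses.

6


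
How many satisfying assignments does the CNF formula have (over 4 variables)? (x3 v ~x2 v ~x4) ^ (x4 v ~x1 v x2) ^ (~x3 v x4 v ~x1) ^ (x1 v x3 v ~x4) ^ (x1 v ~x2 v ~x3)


Enumerate all 16 truth assignments over 4 variables.
Test each against every clause.
Satisfying assignments found: 8.

8


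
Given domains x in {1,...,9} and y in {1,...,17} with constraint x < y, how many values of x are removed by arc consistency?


For the constraint x < y, x needs a supporting value in y's domain.
x can be at most 16 (one less than y's maximum).
Valid x values from domain: 9 out of 9.
Pruned = 9 - 9 = 0.

0


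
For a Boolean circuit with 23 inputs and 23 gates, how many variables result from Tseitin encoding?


The Tseitin transformation introduces one auxiliary variable per gate.
Total variables = inputs + gates = 23 + 23 = 46.

46


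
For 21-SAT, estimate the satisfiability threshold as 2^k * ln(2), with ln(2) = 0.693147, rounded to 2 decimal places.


Using the asymptotic formula: threshold ~ 2^k * ln(2).
2^21 = 2097152.
2097152 * 0.693147 = 1453634.62.

1453634.62


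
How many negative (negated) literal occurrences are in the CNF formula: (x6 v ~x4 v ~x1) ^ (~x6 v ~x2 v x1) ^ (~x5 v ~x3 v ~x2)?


Scan each clause for negated literals.
Clause 1: 2 negative; Clause 2: 2 negative; Clause 3: 3 negative.
Total negative literal occurrences = 7.

7


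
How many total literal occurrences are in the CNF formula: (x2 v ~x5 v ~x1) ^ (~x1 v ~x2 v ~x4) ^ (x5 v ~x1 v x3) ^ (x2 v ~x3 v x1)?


Clause lengths: 3, 3, 3, 3.
Sum = 3 + 3 + 3 + 3 = 12.

12


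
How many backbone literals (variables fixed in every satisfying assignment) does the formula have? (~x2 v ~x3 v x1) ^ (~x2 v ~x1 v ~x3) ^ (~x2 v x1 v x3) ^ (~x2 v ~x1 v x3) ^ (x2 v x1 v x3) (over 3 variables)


Find all satisfying assignments: 3 model(s).
Check which variables have the same value in every model.
Fixed variables: x2=F.
Backbone size = 1.

1


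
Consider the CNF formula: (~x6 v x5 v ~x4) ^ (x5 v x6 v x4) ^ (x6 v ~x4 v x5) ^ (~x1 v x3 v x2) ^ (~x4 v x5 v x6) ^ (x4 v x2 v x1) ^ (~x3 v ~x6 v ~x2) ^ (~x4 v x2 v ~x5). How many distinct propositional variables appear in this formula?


Identify each distinct variable in the formula.
Variables found: x1, x2, x3, x4, x5, x6.
Total distinct variables = 6.

6


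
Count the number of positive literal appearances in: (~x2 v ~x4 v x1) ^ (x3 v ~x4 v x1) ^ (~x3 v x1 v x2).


Scan each clause for unnegated literals.
Clause 1: 1 positive; Clause 2: 2 positive; Clause 3: 2 positive.
Total positive literal occurrences = 5.

5


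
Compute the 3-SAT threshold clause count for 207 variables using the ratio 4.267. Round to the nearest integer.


The 3-SAT phase transition occurs at approximately 4.267 clauses per variable.
m = 4.267 * 207 = 883.269.
Rounded to nearest integer: 883.

883


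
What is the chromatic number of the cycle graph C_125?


An odd cycle cannot be 2-colored: alternating two colors around the cycle returns to the start with a conflict.
Since 125 is odd, three colors are required (and three suffice).
Chromatic number = 3.

3


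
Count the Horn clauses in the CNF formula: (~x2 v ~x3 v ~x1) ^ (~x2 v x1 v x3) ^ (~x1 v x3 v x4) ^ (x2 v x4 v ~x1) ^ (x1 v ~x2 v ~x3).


A Horn clause has at most one positive literal.
Clause 1: 0 positive lit(s) -> Horn
Clause 2: 2 positive lit(s) -> not Horn
Clause 3: 2 positive lit(s) -> not Horn
Clause 4: 2 positive lit(s) -> not Horn
Clause 5: 1 positive lit(s) -> Horn
Total Horn clauses = 2.

2


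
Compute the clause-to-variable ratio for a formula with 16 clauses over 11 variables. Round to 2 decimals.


Clause-to-variable ratio = clauses / variables.
16 / 11 = 1.45.

1.45


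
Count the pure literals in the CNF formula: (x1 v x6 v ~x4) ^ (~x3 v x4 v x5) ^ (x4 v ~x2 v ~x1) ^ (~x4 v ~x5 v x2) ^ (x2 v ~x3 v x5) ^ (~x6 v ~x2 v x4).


A pure literal appears in only one polarity across all clauses.
Pure literals: x3 (negative only).
Count = 1.

1


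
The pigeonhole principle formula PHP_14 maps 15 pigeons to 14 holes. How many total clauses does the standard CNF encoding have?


The PHP encoding has two parts:
1) At-least-one-hole clauses: 15 (one per pigeon, each with 14 literals).
2) At-most-one-pigeon-per-hole clauses: 14 holes * C(15,2) = 14 * 105 = 1470.
Total clauses = 15 + 1470 = 1485.

1485


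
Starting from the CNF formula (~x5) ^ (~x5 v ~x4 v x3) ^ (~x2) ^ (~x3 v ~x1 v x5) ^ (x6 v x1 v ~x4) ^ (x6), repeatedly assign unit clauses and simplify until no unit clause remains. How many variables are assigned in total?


Unit propagation repeatedly assigns the literal in any unit clause, then simplifies.
Assignments in order: x5 = F, x2 = F, x6 = T.
No further unit clauses remain.
Total variables assigned = 3.

3


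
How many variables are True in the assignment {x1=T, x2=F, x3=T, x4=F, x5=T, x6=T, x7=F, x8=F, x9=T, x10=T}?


The weight is the number of variables assigned True.
True variables: x1, x3, x5, x6, x9, x10.
Weight = 6.

6


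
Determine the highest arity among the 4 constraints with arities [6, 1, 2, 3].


The arities are: 6, 1, 2, 3.
Scan for the maximum value.
Maximum arity = 6.

6


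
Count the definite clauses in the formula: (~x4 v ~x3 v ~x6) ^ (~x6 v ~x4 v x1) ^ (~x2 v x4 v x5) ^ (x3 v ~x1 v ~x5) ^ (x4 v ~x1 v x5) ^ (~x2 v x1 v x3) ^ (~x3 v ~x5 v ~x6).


A definite clause has exactly one positive literal.
Clause 1: 0 positive -> not definite
Clause 2: 1 positive -> definite
Clause 3: 2 positive -> not definite
Clause 4: 1 positive -> definite
Clause 5: 2 positive -> not definite
Clause 6: 2 positive -> not definite
Clause 7: 0 positive -> not definite
Definite clause count = 2.

2


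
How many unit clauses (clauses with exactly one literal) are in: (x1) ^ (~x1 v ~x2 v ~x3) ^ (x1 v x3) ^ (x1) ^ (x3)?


A unit clause contains exactly one literal.
Unit clauses found: (x1), (x1), (x3).
Count = 3.

3


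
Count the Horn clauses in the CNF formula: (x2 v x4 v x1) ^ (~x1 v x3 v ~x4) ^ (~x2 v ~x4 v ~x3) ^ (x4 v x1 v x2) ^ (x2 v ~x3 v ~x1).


A Horn clause has at most one positive literal.
Clause 1: 3 positive lit(s) -> not Horn
Clause 2: 1 positive lit(s) -> Horn
Clause 3: 0 positive lit(s) -> Horn
Clause 4: 3 positive lit(s) -> not Horn
Clause 5: 1 positive lit(s) -> Horn
Total Horn clauses = 3.

3


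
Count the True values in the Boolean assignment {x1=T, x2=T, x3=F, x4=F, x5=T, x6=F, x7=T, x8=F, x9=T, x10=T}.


The weight is the number of variables assigned True.
True variables: x1, x2, x5, x7, x9, x10.
Weight = 6.

6


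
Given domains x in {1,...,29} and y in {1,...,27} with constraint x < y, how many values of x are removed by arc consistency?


For the constraint x < y, x needs a supporting value in y's domain.
x can be at most 26 (one less than y's maximum).
Valid x values from domain: 26 out of 29.
Pruned = 29 - 26 = 3.

3


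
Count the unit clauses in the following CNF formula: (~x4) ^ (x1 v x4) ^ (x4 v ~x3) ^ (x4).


A unit clause contains exactly one literal.
Unit clauses found: (~x4), (x4).
Count = 2.

2


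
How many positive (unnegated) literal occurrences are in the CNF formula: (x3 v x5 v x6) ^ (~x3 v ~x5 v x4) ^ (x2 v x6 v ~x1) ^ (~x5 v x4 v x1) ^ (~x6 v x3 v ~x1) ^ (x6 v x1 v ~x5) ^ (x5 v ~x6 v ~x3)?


Scan each clause for unnegated literals.
Clause 1: 3 positive; Clause 2: 1 positive; Clause 3: 2 positive; Clause 4: 2 positive; Clause 5: 1 positive; Clause 6: 2 positive; Clause 7: 1 positive.
Total positive literal occurrences = 12.

12


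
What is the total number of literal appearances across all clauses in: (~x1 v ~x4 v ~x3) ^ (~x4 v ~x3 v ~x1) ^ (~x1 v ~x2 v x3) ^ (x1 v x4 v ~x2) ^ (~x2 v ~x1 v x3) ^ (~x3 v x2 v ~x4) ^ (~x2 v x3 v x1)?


Clause lengths: 3, 3, 3, 3, 3, 3, 3.
Sum = 3 + 3 + 3 + 3 + 3 + 3 + 3 = 21.

21


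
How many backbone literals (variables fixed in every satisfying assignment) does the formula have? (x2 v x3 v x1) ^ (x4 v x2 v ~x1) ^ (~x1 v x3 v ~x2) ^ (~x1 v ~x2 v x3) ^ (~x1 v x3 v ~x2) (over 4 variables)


Find all satisfying assignments: 10 model(s).
Check which variables have the same value in every model.
No variable is fixed across all models.
Backbone size = 0.

0


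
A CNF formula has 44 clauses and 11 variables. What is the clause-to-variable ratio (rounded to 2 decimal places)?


Clause-to-variable ratio = clauses / variables.
44 / 11 = 4.0.

4.0


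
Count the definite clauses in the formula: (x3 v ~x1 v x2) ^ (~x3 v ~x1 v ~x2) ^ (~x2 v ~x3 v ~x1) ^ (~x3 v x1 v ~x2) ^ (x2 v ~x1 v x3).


A definite clause has exactly one positive literal.
Clause 1: 2 positive -> not definite
Clause 2: 0 positive -> not definite
Clause 3: 0 positive -> not definite
Clause 4: 1 positive -> definite
Clause 5: 2 positive -> not definite
Definite clause count = 1.

1


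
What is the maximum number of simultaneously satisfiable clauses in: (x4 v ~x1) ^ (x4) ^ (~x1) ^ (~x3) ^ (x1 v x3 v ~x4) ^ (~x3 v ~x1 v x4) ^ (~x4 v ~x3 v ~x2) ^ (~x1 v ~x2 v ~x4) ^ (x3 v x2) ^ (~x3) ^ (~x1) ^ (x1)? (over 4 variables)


Enumerate all 16 truth assignments.
For each, count how many of the 12 clauses are satisfied.
The formula is not fully satisfiable, so the maximum is below 12.
Maximum simultaneously satisfiable clauses = 10.

10


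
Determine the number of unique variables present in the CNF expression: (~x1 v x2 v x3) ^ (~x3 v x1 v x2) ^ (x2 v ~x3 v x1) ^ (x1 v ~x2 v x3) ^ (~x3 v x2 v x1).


Identify each distinct variable in the formula.
Variables found: x1, x2, x3.
Total distinct variables = 3.

3


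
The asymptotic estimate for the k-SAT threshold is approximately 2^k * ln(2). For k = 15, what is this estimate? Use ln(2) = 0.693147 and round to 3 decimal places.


Using the asymptotic formula: threshold ~ 2^k * ln(2).
2^15 = 32768.
32768 * 0.693147 = 22713.041.

22713.041


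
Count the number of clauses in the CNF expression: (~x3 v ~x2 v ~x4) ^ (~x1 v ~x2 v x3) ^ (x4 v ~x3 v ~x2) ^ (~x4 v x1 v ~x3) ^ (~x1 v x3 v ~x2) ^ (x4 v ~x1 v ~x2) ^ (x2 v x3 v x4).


Each group enclosed in parentheses joined by ^ is one clause.
Counting the conjuncts: 7 clauses.

7


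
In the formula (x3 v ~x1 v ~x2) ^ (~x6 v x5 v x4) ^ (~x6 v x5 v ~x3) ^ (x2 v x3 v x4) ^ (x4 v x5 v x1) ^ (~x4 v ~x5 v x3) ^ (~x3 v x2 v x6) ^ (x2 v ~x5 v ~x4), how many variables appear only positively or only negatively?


A pure literal appears in only one polarity across all clauses.
No pure literals found.
Count = 0.

0


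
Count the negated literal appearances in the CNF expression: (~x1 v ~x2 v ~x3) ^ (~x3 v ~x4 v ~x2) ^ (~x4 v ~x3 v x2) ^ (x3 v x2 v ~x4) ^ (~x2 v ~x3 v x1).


Scan each clause for negated literals.
Clause 1: 3 negative; Clause 2: 3 negative; Clause 3: 2 negative; Clause 4: 1 negative; Clause 5: 2 negative.
Total negative literal occurrences = 11.

11


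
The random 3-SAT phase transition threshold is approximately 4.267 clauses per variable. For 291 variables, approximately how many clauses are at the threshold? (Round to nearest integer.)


The 3-SAT phase transition occurs at approximately 4.267 clauses per variable.
m = 4.267 * 291 = 1241.697.
Rounded to nearest integer: 1242.

1242


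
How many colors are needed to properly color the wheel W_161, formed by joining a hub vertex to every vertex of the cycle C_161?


W_161 consists of the cycle C_161 together with a hub vertex adjacent to every cycle vertex.
The cycle C_161 needs 3 colors (odd cycle -> 3).
The hub is adjacent to every cycle vertex, so it must receive a new color distinct from all of them.
Chromatic number = 3 + 1 = 4.

4


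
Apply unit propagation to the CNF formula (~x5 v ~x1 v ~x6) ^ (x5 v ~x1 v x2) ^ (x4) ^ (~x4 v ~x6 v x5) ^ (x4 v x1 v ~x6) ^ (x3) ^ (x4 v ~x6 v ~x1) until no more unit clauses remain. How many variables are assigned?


Unit propagation repeatedly assigns the literal in any unit clause, then simplifies.
Assignments in order: x4 = T, x3 = T.
No further unit clauses remain.
Total variables assigned = 2.

2


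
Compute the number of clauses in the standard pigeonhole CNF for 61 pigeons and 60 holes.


The PHP encoding has two parts:
1) At-least-one-hole clauses: 61 (one per pigeon, each with 60 literals).
2) At-most-one-pigeon-per-hole clauses: 60 holes * C(61,2) = 60 * 1830 = 109800.
Total clauses = 61 + 109800 = 109861.

109861


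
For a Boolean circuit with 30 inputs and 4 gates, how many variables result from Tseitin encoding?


The Tseitin transformation introduces one auxiliary variable per gate.
Total variables = inputs + gates = 30 + 4 = 34.

34


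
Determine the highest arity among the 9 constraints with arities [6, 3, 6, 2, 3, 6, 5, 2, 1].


The arities are: 6, 3, 6, 2, 3, 6, 5, 2, 1.
Scan for the maximum value.
Maximum arity = 6.

6


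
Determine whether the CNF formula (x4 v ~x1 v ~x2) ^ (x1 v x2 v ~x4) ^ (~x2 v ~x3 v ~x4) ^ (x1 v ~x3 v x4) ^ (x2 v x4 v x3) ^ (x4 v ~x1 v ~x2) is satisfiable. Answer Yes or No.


Check all 16 possible truth assignments.
Number of satisfying assignments found: 6.
The formula is satisfiable.

Yes


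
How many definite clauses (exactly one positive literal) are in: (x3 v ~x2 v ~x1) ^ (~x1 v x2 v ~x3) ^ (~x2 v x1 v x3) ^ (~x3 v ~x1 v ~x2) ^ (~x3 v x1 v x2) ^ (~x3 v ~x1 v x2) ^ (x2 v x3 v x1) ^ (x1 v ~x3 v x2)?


A definite clause has exactly one positive literal.
Clause 1: 1 positive -> definite
Clause 2: 1 positive -> definite
Clause 3: 2 positive -> not definite
Clause 4: 0 positive -> not definite
Clause 5: 2 positive -> not definite
Clause 6: 1 positive -> definite
Clause 7: 3 positive -> not definite
Clause 8: 2 positive -> not definite
Definite clause count = 3.

3


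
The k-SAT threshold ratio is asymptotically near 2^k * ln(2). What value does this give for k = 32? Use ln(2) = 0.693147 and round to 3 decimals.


Using the asymptotic formula: threshold ~ 2^k * ln(2).
2^32 = 4294967296.
4294967296 * 0.693147 = 2977043696.321.

2977043696.321


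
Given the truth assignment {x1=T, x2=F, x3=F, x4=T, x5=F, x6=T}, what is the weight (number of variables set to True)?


The weight is the number of variables assigned True.
True variables: x1, x4, x6.
Weight = 3.

3


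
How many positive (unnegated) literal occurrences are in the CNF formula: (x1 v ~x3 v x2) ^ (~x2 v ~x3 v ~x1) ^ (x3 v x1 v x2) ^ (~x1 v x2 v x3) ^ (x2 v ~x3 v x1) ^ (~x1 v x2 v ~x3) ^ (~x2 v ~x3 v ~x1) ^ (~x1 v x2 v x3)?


Scan each clause for unnegated literals.
Clause 1: 2 positive; Clause 2: 0 positive; Clause 3: 3 positive; Clause 4: 2 positive; Clause 5: 2 positive; Clause 6: 1 positive; Clause 7: 0 positive; Clause 8: 2 positive.
Total positive literal occurrences = 12.

12


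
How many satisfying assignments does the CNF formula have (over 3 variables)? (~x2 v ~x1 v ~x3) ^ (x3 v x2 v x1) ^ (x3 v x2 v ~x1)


Enumerate all 8 truth assignments over 3 variables.
Test each against every clause.
Satisfying assignments found: 5.

5


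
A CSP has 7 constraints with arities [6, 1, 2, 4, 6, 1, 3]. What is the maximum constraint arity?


The arities are: 6, 1, 2, 4, 6, 1, 3.
Scan for the maximum value.
Maximum arity = 6.

6


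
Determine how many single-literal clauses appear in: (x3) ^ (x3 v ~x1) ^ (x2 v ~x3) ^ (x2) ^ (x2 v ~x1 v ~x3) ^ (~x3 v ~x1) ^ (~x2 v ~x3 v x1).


A unit clause contains exactly one literal.
Unit clauses found: (x3), (x2).
Count = 2.

2


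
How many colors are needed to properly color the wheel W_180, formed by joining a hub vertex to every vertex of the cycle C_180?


W_180 consists of the cycle C_180 together with a hub vertex adjacent to every cycle vertex.
The cycle C_180 needs 2 colors (even cycle -> 2).
The hub is adjacent to every cycle vertex, so it must receive a new color distinct from all of them.
Chromatic number = 2 + 1 = 3.

3


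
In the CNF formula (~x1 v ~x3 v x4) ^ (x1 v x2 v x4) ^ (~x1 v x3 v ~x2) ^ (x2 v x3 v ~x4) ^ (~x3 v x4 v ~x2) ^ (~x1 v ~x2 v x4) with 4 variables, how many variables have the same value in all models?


Find all satisfying assignments: 7 model(s).
Check which variables have the same value in every model.
No variable is fixed across all models.
Backbone size = 0.

0


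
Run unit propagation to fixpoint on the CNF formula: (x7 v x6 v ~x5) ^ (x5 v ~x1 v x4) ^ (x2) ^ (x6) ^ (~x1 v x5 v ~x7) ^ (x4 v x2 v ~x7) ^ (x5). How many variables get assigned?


Unit propagation repeatedly assigns the literal in any unit clause, then simplifies.
Assignments in order: x2 = T, x6 = T, x5 = T.
No further unit clauses remain.
Total variables assigned = 3.

3


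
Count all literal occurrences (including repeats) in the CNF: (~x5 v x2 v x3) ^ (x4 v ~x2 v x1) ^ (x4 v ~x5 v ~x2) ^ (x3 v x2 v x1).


Clause lengths: 3, 3, 3, 3.
Sum = 3 + 3 + 3 + 3 = 12.

12


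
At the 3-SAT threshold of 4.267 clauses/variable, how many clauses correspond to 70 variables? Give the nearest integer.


The 3-SAT phase transition occurs at approximately 4.267 clauses per variable.
m = 4.267 * 70 = 298.69.
Rounded to nearest integer: 299.

299


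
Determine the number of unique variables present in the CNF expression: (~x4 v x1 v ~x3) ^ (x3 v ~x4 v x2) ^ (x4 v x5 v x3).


Identify each distinct variable in the formula.
Variables found: x1, x2, x3, x4, x5.
Total distinct variables = 5.

5


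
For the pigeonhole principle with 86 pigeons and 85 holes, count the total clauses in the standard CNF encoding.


The PHP encoding has two parts:
1) At-least-one-hole clauses: 86 (one per pigeon, each with 85 literals).
2) At-most-one-pigeon-per-hole clauses: 85 holes * C(86,2) = 85 * 3655 = 310675.
Total clauses = 86 + 310675 = 310761.

310761


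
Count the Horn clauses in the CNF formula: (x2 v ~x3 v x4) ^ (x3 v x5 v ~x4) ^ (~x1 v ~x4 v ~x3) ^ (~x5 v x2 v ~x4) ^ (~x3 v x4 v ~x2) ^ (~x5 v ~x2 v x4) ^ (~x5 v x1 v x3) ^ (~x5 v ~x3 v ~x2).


A Horn clause has at most one positive literal.
Clause 1: 2 positive lit(s) -> not Horn
Clause 2: 2 positive lit(s) -> not Horn
Clause 3: 0 positive lit(s) -> Horn
Clause 4: 1 positive lit(s) -> Horn
Clause 5: 1 positive lit(s) -> Horn
Clause 6: 1 positive lit(s) -> Horn
Clause 7: 2 positive lit(s) -> not Horn
Clause 8: 0 positive lit(s) -> Horn
Total Horn clauses = 5.

5


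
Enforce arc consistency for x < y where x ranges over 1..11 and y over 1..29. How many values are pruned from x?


For the constraint x < y, x needs a supporting value in y's domain.
x can be at most 28 (one less than y's maximum).
Valid x values from domain: 11 out of 11.
Pruned = 11 - 11 = 0.

0


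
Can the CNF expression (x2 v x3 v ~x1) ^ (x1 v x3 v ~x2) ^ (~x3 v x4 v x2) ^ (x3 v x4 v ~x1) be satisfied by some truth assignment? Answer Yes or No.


Check all 16 possible truth assignments.
Number of satisfying assignments found: 9.
The formula is satisfiable.

Yes


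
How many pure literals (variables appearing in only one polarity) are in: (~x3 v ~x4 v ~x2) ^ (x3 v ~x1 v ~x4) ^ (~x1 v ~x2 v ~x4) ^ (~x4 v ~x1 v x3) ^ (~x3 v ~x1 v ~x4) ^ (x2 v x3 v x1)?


A pure literal appears in only one polarity across all clauses.
Pure literals: x4 (negative only).
Count = 1.

1


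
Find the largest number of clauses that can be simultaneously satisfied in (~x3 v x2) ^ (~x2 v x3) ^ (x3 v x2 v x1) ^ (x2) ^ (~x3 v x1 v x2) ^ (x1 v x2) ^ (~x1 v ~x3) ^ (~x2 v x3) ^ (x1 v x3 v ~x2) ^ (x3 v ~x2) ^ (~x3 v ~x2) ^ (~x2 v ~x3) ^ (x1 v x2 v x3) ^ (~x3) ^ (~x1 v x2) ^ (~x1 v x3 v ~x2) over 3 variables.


Enumerate all 8 truth assignments.
For each, count how many of the 16 clauses are satisfied.
The formula is not fully satisfiable, so the maximum is below 16.
Maximum simultaneously satisfiable clauses = 14.

14


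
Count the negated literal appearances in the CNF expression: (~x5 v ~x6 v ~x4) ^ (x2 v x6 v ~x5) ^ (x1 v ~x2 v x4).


Scan each clause for negated literals.
Clause 1: 3 negative; Clause 2: 1 negative; Clause 3: 1 negative.
Total negative literal occurrences = 5.

5


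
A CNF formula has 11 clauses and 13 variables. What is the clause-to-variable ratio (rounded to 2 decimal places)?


Clause-to-variable ratio = clauses / variables.
11 / 13 = 0.85.

0.85


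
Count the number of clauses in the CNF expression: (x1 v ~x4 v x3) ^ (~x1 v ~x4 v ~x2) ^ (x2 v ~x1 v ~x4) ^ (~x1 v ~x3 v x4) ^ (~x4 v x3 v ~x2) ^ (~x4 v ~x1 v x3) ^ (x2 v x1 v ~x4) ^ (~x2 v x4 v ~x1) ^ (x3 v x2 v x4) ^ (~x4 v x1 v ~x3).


Each group enclosed in parentheses joined by ^ is one clause.
Counting the conjuncts: 10 clauses.

10


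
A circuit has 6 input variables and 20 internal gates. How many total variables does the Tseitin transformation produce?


The Tseitin transformation introduces one auxiliary variable per gate.
Total variables = inputs + gates = 6 + 20 = 26.

26


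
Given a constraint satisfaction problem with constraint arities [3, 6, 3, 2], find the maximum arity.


The arities are: 3, 6, 3, 2.
Scan for the maximum value.
Maximum arity = 6.

6


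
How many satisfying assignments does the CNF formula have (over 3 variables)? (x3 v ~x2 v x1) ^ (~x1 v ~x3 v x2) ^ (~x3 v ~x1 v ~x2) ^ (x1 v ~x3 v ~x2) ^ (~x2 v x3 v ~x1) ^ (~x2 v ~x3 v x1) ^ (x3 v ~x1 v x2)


Enumerate all 8 truth assignments over 3 variables.
Test each against every clause.
Satisfying assignments found: 2.

2


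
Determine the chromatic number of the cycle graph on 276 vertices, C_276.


A cycle on an even number of vertices is bipartite: alternate two colors around the cycle.
Since 276 is even, two colors suffice, and at least two are needed because the graph has edges.
Chromatic number = 2.

2


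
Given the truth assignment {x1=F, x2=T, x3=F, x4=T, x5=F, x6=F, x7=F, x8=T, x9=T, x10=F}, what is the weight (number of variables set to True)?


The weight is the number of variables assigned True.
True variables: x2, x4, x8, x9.
Weight = 4.

4


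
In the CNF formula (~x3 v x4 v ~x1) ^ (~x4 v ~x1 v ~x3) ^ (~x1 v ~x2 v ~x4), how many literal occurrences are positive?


Scan each clause for unnegated literals.
Clause 1: 1 positive; Clause 2: 0 positive; Clause 3: 0 positive.
Total positive literal occurrences = 1.

1


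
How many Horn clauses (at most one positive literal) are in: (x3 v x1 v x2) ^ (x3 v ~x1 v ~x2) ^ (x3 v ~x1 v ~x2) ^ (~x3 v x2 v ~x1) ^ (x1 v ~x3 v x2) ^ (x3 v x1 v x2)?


A Horn clause has at most one positive literal.
Clause 1: 3 positive lit(s) -> not Horn
Clause 2: 1 positive lit(s) -> Horn
Clause 3: 1 positive lit(s) -> Horn
Clause 4: 1 positive lit(s) -> Horn
Clause 5: 2 positive lit(s) -> not Horn
Clause 6: 3 positive lit(s) -> not Horn
Total Horn clauses = 3.

3


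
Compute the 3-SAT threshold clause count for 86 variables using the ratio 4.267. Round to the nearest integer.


The 3-SAT phase transition occurs at approximately 4.267 clauses per variable.
m = 4.267 * 86 = 366.962.
Rounded to nearest integer: 367.

367


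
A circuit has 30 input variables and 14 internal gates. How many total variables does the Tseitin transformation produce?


The Tseitin transformation introduces one auxiliary variable per gate.
Total variables = inputs + gates = 30 + 14 = 44.

44


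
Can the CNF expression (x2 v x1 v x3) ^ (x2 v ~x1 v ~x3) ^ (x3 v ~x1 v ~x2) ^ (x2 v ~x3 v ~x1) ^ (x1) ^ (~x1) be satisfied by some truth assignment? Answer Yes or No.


Check all 8 possible truth assignments.
Number of satisfying assignments found: 0.
The formula is unsatisfiable.

No


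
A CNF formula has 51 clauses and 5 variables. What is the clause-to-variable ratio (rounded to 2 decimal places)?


Clause-to-variable ratio = clauses / variables.
51 / 5 = 10.2.

10.2


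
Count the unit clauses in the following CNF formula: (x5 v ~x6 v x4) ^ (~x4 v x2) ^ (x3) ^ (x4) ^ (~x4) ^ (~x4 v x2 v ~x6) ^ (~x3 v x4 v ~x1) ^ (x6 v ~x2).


A unit clause contains exactly one literal.
Unit clauses found: (x3), (x4), (~x4).
Count = 3.

3


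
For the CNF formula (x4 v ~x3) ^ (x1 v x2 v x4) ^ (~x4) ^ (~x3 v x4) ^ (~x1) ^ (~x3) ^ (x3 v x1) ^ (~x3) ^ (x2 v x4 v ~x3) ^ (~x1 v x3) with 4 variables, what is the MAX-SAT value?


Enumerate all 16 truth assignments.
For each, count how many of the 10 clauses are satisfied.
The formula is not fully satisfiable, so the maximum is below 10.
Maximum simultaneously satisfiable clauses = 9.

9


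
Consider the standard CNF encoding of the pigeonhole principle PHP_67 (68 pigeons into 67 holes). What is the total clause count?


The PHP encoding has two parts:
1) At-least-one-hole clauses: 68 (one per pigeon, each with 67 literals).
2) At-most-one-pigeon-per-hole clauses: 67 holes * C(68,2) = 67 * 2278 = 152626.
Total clauses = 68 + 152626 = 152694.

152694


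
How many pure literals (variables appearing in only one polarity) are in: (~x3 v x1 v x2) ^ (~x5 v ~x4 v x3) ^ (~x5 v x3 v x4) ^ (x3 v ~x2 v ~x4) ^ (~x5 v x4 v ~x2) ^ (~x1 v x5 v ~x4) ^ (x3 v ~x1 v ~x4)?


A pure literal appears in only one polarity across all clauses.
No pure literals found.
Count = 0.

0


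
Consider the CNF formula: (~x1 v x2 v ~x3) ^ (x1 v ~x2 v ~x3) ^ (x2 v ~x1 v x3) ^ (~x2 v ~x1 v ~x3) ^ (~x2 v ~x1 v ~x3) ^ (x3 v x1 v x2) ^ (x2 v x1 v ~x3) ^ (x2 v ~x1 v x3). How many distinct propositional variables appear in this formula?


Identify each distinct variable in the formula.
Variables found: x1, x2, x3.
Total distinct variables = 3.

3


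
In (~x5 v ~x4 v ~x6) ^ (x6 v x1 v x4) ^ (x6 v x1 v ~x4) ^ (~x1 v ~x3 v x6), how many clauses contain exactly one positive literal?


A definite clause has exactly one positive literal.
Clause 1: 0 positive -> not definite
Clause 2: 3 positive -> not definite
Clause 3: 2 positive -> not definite
Clause 4: 1 positive -> definite
Definite clause count = 1.

1


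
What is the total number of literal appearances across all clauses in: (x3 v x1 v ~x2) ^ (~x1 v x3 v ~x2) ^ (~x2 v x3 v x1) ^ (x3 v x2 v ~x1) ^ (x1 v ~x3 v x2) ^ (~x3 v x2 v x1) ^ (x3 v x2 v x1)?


Clause lengths: 3, 3, 3, 3, 3, 3, 3.
Sum = 3 + 3 + 3 + 3 + 3 + 3 + 3 = 21.

21


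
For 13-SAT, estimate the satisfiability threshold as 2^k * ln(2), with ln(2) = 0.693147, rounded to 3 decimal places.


Using the asymptotic formula: threshold ~ 2^k * ln(2).
2^13 = 8192.
8192 * 0.693147 = 5678.26.

5678.26


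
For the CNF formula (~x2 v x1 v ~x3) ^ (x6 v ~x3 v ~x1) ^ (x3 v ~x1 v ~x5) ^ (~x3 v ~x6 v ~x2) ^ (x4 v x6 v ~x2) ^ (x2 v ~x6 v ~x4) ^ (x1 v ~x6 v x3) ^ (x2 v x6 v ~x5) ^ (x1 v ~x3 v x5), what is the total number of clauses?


Each group enclosed in parentheses joined by ^ is one clause.
Counting the conjuncts: 9 clauses.

9


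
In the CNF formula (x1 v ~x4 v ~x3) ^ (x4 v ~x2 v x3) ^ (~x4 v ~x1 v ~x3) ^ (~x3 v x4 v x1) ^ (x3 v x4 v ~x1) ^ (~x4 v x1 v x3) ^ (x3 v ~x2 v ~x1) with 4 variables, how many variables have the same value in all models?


Find all satisfying assignments: 4 model(s).
Check which variables have the same value in every model.
No variable is fixed across all models.
Backbone size = 0.

0


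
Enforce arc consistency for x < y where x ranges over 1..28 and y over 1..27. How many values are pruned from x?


For the constraint x < y, x needs a supporting value in y's domain.
x can be at most 26 (one less than y's maximum).
Valid x values from domain: 26 out of 28.
Pruned = 28 - 26 = 2.

2


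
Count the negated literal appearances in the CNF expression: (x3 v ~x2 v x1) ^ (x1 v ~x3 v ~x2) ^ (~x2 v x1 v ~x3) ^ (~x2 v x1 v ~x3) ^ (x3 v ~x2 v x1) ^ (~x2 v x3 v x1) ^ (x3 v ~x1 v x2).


Scan each clause for negated literals.
Clause 1: 1 negative; Clause 2: 2 negative; Clause 3: 2 negative; Clause 4: 2 negative; Clause 5: 1 negative; Clause 6: 1 negative; Clause 7: 1 negative.
Total negative literal occurrences = 10.

10


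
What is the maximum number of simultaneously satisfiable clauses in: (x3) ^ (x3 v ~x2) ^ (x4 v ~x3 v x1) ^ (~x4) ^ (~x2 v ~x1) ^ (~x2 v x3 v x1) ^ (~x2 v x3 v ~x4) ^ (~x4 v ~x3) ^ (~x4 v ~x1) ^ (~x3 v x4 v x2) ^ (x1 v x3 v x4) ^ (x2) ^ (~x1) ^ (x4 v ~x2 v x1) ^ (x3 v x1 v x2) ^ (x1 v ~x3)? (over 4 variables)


Enumerate all 16 truth assignments.
For each, count how many of the 16 clauses are satisfied.
The formula is not fully satisfiable, so the maximum is below 16.
Maximum simultaneously satisfiable clauses = 14.

14


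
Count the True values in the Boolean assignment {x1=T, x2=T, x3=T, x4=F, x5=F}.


The weight is the number of variables assigned True.
True variables: x1, x2, x3.
Weight = 3.

3


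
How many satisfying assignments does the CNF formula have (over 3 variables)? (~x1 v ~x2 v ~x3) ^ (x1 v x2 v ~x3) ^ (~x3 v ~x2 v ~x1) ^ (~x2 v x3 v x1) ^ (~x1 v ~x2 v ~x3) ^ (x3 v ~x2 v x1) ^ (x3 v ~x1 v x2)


Enumerate all 8 truth assignments over 3 variables.
Test each against every clause.
Satisfying assignments found: 4.

4


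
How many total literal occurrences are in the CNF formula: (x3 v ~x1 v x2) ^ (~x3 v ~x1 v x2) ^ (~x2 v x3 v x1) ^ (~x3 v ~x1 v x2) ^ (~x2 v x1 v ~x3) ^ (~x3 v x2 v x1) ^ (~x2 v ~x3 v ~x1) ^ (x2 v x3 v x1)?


Clause lengths: 3, 3, 3, 3, 3, 3, 3, 3.
Sum = 3 + 3 + 3 + 3 + 3 + 3 + 3 + 3 = 24.

24


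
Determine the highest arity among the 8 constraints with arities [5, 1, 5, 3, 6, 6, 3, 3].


The arities are: 5, 1, 5, 3, 6, 6, 3, 3.
Scan for the maximum value.
Maximum arity = 6.

6


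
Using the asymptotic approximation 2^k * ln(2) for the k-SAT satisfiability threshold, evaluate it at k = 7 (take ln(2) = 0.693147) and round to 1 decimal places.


Using the asymptotic formula: threshold ~ 2^k * ln(2).
2^7 = 128.
128 * 0.693147 = 88.7.

88.7


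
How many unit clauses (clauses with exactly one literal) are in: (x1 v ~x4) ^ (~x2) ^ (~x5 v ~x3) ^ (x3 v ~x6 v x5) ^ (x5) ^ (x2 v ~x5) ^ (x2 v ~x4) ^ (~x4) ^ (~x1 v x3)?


A unit clause contains exactly one literal.
Unit clauses found: (~x2), (x5), (~x4).
Count = 3.

3


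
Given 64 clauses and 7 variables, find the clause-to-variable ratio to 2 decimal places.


Clause-to-variable ratio = clauses / variables.
64 / 7 = 9.14.

9.14


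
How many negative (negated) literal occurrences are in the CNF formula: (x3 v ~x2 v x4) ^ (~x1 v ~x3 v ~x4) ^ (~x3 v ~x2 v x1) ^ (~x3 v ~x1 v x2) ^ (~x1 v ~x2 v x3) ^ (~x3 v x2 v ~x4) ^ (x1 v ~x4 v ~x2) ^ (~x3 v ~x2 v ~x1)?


Scan each clause for negated literals.
Clause 1: 1 negative; Clause 2: 3 negative; Clause 3: 2 negative; Clause 4: 2 negative; Clause 5: 2 negative; Clause 6: 2 negative; Clause 7: 2 negative; Clause 8: 3 negative.
Total negative literal occurrences = 17.

17


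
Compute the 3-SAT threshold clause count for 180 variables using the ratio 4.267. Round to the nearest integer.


The 3-SAT phase transition occurs at approximately 4.267 clauses per variable.
m = 4.267 * 180 = 768.06.
Rounded to nearest integer: 768.

768


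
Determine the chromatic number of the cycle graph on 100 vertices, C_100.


A cycle on an even number of vertices is bipartite: alternate two colors around the cycle.
Since 100 is even, two colors suffice, and at least two are needed because the graph has edges.
Chromatic number = 2.

2


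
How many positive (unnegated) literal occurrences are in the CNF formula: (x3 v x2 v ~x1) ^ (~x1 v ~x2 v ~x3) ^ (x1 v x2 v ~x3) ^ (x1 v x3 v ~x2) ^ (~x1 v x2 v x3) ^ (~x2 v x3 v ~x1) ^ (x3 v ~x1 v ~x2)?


Scan each clause for unnegated literals.
Clause 1: 2 positive; Clause 2: 0 positive; Clause 3: 2 positive; Clause 4: 2 positive; Clause 5: 2 positive; Clause 6: 1 positive; Clause 7: 1 positive.
Total positive literal occurrences = 10.

10


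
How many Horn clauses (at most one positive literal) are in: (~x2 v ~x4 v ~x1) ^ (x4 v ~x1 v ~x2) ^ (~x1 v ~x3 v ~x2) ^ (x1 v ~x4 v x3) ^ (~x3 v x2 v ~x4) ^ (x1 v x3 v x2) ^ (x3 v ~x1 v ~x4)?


A Horn clause has at most one positive literal.
Clause 1: 0 positive lit(s) -> Horn
Clause 2: 1 positive lit(s) -> Horn
Clause 3: 0 positive lit(s) -> Horn
Clause 4: 2 positive lit(s) -> not Horn
Clause 5: 1 positive lit(s) -> Horn
Clause 6: 3 positive lit(s) -> not Horn
Clause 7: 1 positive lit(s) -> Horn
Total Horn clauses = 5.

5


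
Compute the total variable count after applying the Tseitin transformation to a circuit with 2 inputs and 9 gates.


The Tseitin transformation introduces one auxiliary variable per gate.
Total variables = inputs + gates = 2 + 9 = 11.

11


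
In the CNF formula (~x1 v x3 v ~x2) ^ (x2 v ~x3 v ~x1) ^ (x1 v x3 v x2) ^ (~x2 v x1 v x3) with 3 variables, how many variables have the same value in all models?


Find all satisfying assignments: 4 model(s).
Check which variables have the same value in every model.
No variable is fixed across all models.
Backbone size = 0.

0


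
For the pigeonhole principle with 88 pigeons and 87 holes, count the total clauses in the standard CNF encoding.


The PHP encoding has two parts:
1) At-least-one-hole clauses: 88 (one per pigeon, each with 87 literals).
2) At-most-one-pigeon-per-hole clauses: 87 holes * C(88,2) = 87 * 3828 = 333036.
Total clauses = 88 + 333036 = 333124.

333124


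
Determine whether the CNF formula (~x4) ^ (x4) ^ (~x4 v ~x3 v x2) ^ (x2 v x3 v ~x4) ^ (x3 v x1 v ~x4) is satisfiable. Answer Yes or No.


Check all 16 possible truth assignments.
Number of satisfying assignments found: 0.
The formula is unsatisfiable.

No


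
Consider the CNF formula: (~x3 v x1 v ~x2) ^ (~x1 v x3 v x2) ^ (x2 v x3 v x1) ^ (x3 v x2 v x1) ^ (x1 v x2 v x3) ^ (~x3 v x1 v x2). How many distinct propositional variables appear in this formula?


Identify each distinct variable in the formula.
Variables found: x1, x2, x3.
Total distinct variables = 3.

3


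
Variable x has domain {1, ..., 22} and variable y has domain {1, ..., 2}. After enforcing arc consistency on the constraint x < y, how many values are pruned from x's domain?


For the constraint x < y, x needs a supporting value in y's domain.
x can be at most 1 (one less than y's maximum).
Valid x values from domain: 1 out of 22.
Pruned = 22 - 1 = 21.

21


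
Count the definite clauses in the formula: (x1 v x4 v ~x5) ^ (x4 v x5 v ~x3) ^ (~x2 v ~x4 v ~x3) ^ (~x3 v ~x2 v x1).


A definite clause has exactly one positive literal.
Clause 1: 2 positive -> not definite
Clause 2: 2 positive -> not definite
Clause 3: 0 positive -> not definite
Clause 4: 1 positive -> definite
Definite clause count = 1.

1


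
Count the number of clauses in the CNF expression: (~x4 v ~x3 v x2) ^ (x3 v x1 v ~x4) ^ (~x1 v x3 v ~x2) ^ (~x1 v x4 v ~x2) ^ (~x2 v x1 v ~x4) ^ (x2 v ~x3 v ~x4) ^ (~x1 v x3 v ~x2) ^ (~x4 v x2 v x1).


Each group enclosed in parentheses joined by ^ is one clause.
Counting the conjuncts: 8 clauses.

8


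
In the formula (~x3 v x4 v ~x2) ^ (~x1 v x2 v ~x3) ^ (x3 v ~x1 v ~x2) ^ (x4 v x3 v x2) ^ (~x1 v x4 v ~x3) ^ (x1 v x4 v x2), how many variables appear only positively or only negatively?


A pure literal appears in only one polarity across all clauses.
Pure literals: x4 (positive only).
Count = 1.

1


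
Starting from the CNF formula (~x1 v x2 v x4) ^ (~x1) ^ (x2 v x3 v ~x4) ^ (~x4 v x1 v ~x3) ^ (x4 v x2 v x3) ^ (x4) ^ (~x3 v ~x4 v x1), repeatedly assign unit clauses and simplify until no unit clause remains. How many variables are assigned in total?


Unit propagation repeatedly assigns the literal in any unit clause, then simplifies.
Assignments in order: x1 = F, x4 = T, x3 = F, x2 = T.
No further unit clauses remain.
Total variables assigned = 4.

4


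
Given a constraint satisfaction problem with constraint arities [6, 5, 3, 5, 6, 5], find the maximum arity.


The arities are: 6, 5, 3, 5, 6, 5.
Scan for the maximum value.
Maximum arity = 6.

6
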